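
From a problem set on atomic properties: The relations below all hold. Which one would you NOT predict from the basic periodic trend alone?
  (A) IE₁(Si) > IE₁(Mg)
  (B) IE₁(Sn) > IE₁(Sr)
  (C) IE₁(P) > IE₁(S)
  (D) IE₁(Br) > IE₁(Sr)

The general trend: IE₁ increases across a period and decreases down a group.
(A) Si (period 3, group 14) vs Mg (period 3, group 2): the stated order agrees with the simple trend.
(B) Sn (period 5, group 14) vs Sr (period 5, group 2): the stated order agrees with the simple trend.
(C) P (period 3, group 15) vs S (period 3, group 16): the stated order contradicts the simple trend.
(D) Br (period 4, group 17) vs Sr (period 5, group 2): the stated order agrees with the simple trend.
The exception is (C): S (3p⁴) ionizes more easily than half-filled P (3p³) because the paired 3p electron in S is pushed out by e⁻–e⁻ repulsion.

(C)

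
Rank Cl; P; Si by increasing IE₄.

Consider each +3 ion: Cl³⁺ still has 4 valence electrons; P³⁺ still has 2 valence electrons; Si³⁺ still has 1 valence electron.
All are still removing valence electrons, so compare the +3 ions as you would atoms: IE_4 generally rises across a period (higher Z_eff) and falls down a group (larger shell), subject to the usual subshell exceptions.
Valence configurations: Cl³⁺ [Ne]3s²3p², P³⁺ [Ne]3s², Si³⁺ [Ne]3s¹.
Approximate IE_4 values (kJ/mol): Cl 5159, P 4964, Si 4356.
Putting it together, IE_4: Si < P < Cl.

Si < P < Cl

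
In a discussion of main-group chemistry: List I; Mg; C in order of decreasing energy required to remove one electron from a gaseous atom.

C, I, Mg

C is in period 2, group 14; Mg is in period 3, group 2; I is in period 5, group 17.
First ionization energy rises across a period (greater Z_eff holds electrons more tightly) and falls down a group (valence electrons are farther from the nucleus).
Neither a single period nor a single group — weigh both effects.
I > Mg: period and group pull opposite ways; the across-period shift dominates (1008 vs 738 kJ/mol).
C > I: the two effects oppose for this pair; the down-group effect wins (1086 vs 1008 kJ/mol).
Approximate values (kJ/mol): C 1086, Mg 738, I 1008.
So from highest to lowest: C > I > Mg.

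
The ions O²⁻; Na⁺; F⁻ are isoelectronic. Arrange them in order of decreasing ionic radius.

O²⁻ > F⁻ > Na⁺

All of these have 10 electrons, so size is governed by nuclear charge alone: the more protons, the stronger the pull on the same electron cloud, and the smaller the ion.
Nuclear charges: Na⁺ (Z=11), F⁻ (Z=9), O²⁻ (Z=8).
Largest to smallest: O²⁻ > F⁻ > Na⁺.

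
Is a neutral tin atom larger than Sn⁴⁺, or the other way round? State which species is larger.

Forming Sn⁴⁺ removes 4 electrons from Sn. Fewer electrons for the same nuclear charge means less shielding and a higher Z_eff on the remaining electrons.
A cation is smaller than its parent atom: Sn⁴⁺ < Sn.

Sn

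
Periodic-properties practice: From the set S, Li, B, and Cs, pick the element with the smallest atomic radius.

B

Li is in period 2, group 1; B is in period 2, group 13; S is in period 3, group 16; Cs is in period 6, group 1.
Across a period the added protons contract the valence shell; down a group each new principal shell makes the atom larger.
Neither a single period nor a single group — weigh both effects.
S > B: the two effects oppose for this pair; the down-group effect wins (103 vs 85 pm).
Li > S: period and group pull opposite ways; the across-period shift dominates (133 vs 103 pm).
Cs > Li: Cs sits below Li in group 1, so the down-group effect alone puts Cs larger.
For reference (pm): Li 133, B 85, S 103, Cs 232.
The smallest atomic radius among these belongs to B.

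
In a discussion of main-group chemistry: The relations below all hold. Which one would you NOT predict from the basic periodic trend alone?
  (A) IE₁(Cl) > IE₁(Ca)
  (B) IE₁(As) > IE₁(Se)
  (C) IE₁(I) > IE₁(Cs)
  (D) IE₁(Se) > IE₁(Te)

(B)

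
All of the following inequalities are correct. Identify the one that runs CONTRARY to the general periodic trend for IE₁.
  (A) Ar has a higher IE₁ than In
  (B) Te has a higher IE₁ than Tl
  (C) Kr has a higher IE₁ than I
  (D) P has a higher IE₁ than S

The general trend: IE₁ increases across a period and decreases down a group.
(A) Ar (period 3, group 18) vs In (period 5, group 13): the stated order agrees with the simple trend.
(B) Te (period 5, group 16) vs Tl (period 6, group 13): the stated order agrees with the simple trend.
(C) Kr (period 4, group 18) vs I (period 5, group 17): the stated order agrees with the simple trend.
(D) P (period 3, group 15) vs S (period 3, group 16): the stated order contradicts the simple trend.
The exception is (D): S (3p⁴) ionizes more easily than half-filled P (3p³) because the paired 3p electron in S is pushed out by e⁻–e⁻ repulsion.

(D)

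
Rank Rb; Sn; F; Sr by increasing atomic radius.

F is in period 2, group 17; Rb is in period 5, group 1; Sr is in period 5, group 2; Sn is in period 5, group 14.
Across a period the added protons contract the valence shell; down a group each new principal shell makes the atom larger.
Neither a single period nor a single group — weigh both effects.
Sn > F: both effects reinforce here, so Sn is clearly the larger of the two.
Sr > Sn: both are in period 5; the period trend gives Sr the larger value.
Rb > Sr: Rb lies to the left of Sr in period 5, so the across-period effect alone puts Rb larger.
For reference (pm): F 64, Rb 210, Sr 185, Sn 140.
So from smallest to largest: F < Sn < Sr < Rb.

F < Sn < Sr < Rb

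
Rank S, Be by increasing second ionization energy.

Be, S

After 1 electron has been removed, what remains? S⁺ still has 5 valence electrons; Be⁺ still has 1 valence electron.
All are still removing valence electrons, so compare the +1 ions as you would atoms: IE_2 generally rises across a period (higher Z_eff) and falls down a group (larger shell), subject to the usual subshell exceptions.
Valence configurations: S⁺ [Ne]3s²3p³, Be⁺ [He]2s¹.
The numbers (kJ/mol): S 2252, Be 1757.
Hence IE_2: Be < S.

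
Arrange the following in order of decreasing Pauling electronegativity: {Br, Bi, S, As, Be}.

Be is in period 2, group 2; S is in period 3, group 16; As is in period 4, group 15; Br is in period 4, group 17; Bi is in period 6, group 15.
Smaller atoms with higher effective nuclear charge are more electronegative.
Neither a single period nor a single group — weigh both effects.
Bi > Be: period and group pull opposite ways; the across-period shift dominates (2.02 vs 1.57).
As > Bi: they share group 15; the group trend gives As the larger value.
S > As: both effects reinforce here, so S is clearly the higher of the two.
Br > S: the two effects oppose for this pair; the across-period effect wins (2.96 vs 2.58).
For reference (Pauling): Be 1.57, S 2.58, As 2.18, Br 2.96, Bi 2.02.
So from highest to lowest: Br > S > As > Bi > Be.

Br > S > As > Bi > Be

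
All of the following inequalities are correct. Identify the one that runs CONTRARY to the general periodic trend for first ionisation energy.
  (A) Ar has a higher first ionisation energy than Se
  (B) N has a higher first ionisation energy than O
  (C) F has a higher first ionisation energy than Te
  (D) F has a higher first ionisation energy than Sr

(B)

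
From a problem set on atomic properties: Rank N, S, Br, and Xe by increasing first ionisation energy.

S, Br, Xe, N

N is in period 2, group 15; S is in period 3, group 16; Br is in period 4, group 17; Xe is in period 5, group 18.
Removing the outermost electron gets harder across a period and easier down a group.
A diagonal step moves right (one effect) and down (the opposite effect) at once.
Br > S: period and group pull opposite ways; the across-period shift dominates (1140 vs 1000 kJ/mol).
Xe > Br: period and group pull opposite ways; the across-period shift dominates (1170 vs 1140 kJ/mol).
N > Xe: period and group pull opposite ways; the down-group shift dominates (1402 vs 1170 kJ/mol).
Tabulated first ionization energy (kJ/mol): N 1402, S 1000, Br 1140, Xe 1170.
So from lowest to highest: S < Br < Xe < N.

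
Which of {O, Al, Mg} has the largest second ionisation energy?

After 1 electron has been removed, what remains? O⁺ still has 5 valence electrons; Al⁺ still has 2 valence electrons; Mg⁺ still has 1 valence electron.
All are still removing valence electrons, so compare the +1 ions as you would atoms: IE_2 generally rises across a period (higher Z_eff) and falls down a group (larger shell), subject to the usual subshell exceptions.
Valence configurations: O⁺ [He]2s²2p³, Al⁺ [Ne]3s², Mg⁺ [Ne]3s¹.
Approximate IE_2 values (kJ/mol): O 3388, Al 1817, Mg 1451.
Hence IE_2: Mg < Al < O.

O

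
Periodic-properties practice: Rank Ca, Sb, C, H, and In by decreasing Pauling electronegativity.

H is in period 1, group 1; C is in period 2, group 14; Ca is in period 4, group 2; In is in period 5, group 13; Sb is in period 5, group 15.
EN rises left→right (higher Z_eff, smaller atoms) and falls top→bottom (larger, more shielded atoms).
Here both period and group differ, so the two effects have to be weighed against each other.
In > Ca: period and group pull opposite ways; the across-period shift dominates (1.78 vs 1.00).
Sb > In: Sb lies to the right of In in period 5, so the across-period effect alone puts Sb higher.
H > Sb: the two effects oppose for this pair; the down-group effect wins (2.20 vs 2.05).
C > H: period and group pull opposite ways; the across-period shift dominates (2.55 vs 2.20).
Approximate values (Pauling): H 2.20, C 2.55, Ca 1.00, In 1.78, Sb 2.05.
So from highest to lowest: C > H > Sb > In > Ca.

C, H, Sb, In, Ca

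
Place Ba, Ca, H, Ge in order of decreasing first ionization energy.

H is in period 1, group 1; Ca is in period 4, group 2; Ge is in period 4, group 14; Ba is in period 6, group 2.
Across a period the outer electron is held more tightly (higher IE₁); down a group it sits in a higher shell, more shielded, and comes off more easily.
These span different periods and groups, so the two trends combine.
Ca > Ba: Ca sits above Ba in group 2, so the down-group effect alone puts Ca higher.
Ge > Ca: both are in period 4; the period trend gives Ge the larger value.
H > Ge: the two effects oppose for this pair; the down-group effect wins (1312 vs 762 kJ/mol).
Tabulated first ionization energy (kJ/mol): H 1312, Ca 590, Ge 762, Ba 503.
So from highest to lowest: H > Ge > Ca > Ba.

H, Ge, Ca, Ba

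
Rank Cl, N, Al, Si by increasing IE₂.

The second ionization energy removes an electron from the +1 ion. For each element: Cl⁺ still has 6 valence electrons; N⁺ still has 4 valence electrons; Al⁺ still has 2 valence electrons; Si⁺ still has 3 valence electrons.
All are still removing valence electrons, so compare the +1 ions as you would atoms: IE_2 generally rises across a period (higher Z_eff) and falls down a group (larger shell), subject to the usual subshell exceptions.
Valence configurations: Cl⁺ [Ne]3s²3p⁴, N⁺ [He]2s²2p², Al⁺ [Ne]3s², Si⁺ [Ne]3s²3p¹.
Si⁺ loses a lone 3p electron whereas Al⁺ must break into a filled 3s² pair, so IE_2(Al) > IE_2(Si) even though Si has the higher nuclear charge.
Approximate IE_2 values (kJ/mol): Cl 2298, N 2856, Al 1817, Si 1577.
Hence IE_2: Si < Al < Cl < N.

Si < Al < Cl < N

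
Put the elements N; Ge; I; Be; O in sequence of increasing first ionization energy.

Ge < Be < I < O < N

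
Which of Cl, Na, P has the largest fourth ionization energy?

Consider each +3 ion: Cl³⁺ still has 4 valence electrons; Na³⁺ is already 2 electrons into the core; P³⁺ still has 2 valence electrons.
Core electrons are held far more tightly than valence electrons, so Na tops the IE_4 order.
Valence configurations: Cl³⁺ [Ne]3s²3p², P³⁺ [Ne]3s².
Approximate IE_4 values (kJ/mol): Cl 5159, Na 9543, P 4964.
Putting it together, IE_4: P < Cl < Na.

Na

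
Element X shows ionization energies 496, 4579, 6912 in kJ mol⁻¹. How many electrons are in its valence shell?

1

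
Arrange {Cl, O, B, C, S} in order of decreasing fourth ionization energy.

B, O, C, Cl, S

The fourth ionization energy removes an electron from the +3 ion. For each element: Cl³⁺ still has 4 valence electrons; O³⁺ still has 3 valence electrons; B³⁺ is the bare [He] core; C³⁺ still has 1 valence electron; S³⁺ still has 3 valence electrons.
Core electrons are held far more tightly than valence electrons, so B tops the IE_4 order.
Valence configurations: Cl³⁺ [Ne]3s²3p², O³⁺ [He]2s²2p¹, C³⁺ [He]2s¹, S³⁺ [Ne]3s²3p¹.
Approximate IE_4 values (kJ/mol): Cl 5159, O 7469, B 25026, C 6223, S 4556.
Overall IE_4 order: S < Cl < C < O < B.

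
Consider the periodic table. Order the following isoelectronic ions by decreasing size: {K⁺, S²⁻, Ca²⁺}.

S²⁻, K⁺, Ca²⁺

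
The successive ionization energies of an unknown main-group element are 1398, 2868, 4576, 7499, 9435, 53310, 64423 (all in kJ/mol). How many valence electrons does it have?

Look for the largest jump between consecutive ionization energies: IE6/IE5 ≈ 5.7, far larger than any earlier ratio.
That jump marks the point where a core electron is being removed. So the atom has 5 valence electrons.

5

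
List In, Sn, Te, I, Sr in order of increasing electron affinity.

Electron affinity generally becomes more exothermic across a period toward the halogens and less exothermic down a group.
All lie in period 5, so electron affinity increases left to right.
So from lowest to highest: Sr < In < Sn < Te < I.

Sr < In < Sn < Te < I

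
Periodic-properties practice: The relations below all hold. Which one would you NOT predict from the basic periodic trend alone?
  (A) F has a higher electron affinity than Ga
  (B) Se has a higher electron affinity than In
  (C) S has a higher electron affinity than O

(C)

The general trend: electron affinity increases across a period and decreases down a group.
(A) F (period 2, group 17) vs Ga (period 4, group 13): the stated order agrees with the simple trend.
(B) Se (period 4, group 16) vs In (period 5, group 13): the stated order agrees with the simple trend.
(C) S (period 3, group 16) vs O (period 2, group 16): the stated order contradicts the simple trend.
The exception is (C): the compact 2p subshell of O repels the added electron more than S's larger 3p does.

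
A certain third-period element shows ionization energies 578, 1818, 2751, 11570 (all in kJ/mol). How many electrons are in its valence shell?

3

Look for the largest jump between consecutive ionization energies: IE4/IE3 ≈ 4.2, far larger than any earlier ratio.
That jump marks the point where a core electron is being removed. So the atom has 3 valence electrons.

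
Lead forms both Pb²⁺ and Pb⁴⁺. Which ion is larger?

Both ions have Z = 82 protons, but Pb⁴⁺ has lost more electrons, so its remaining electrons feel a larger effective nuclear charge per electron and are pulled in more tightly.
Higher positive charge → smaller ion, so Pb²⁺ > Pb⁴⁺.

Pb²⁺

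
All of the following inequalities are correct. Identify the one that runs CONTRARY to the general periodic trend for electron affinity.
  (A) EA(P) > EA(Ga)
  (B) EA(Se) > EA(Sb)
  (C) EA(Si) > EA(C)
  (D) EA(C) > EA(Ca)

The general trend: electron affinity increases across a period and decreases down a group.
(A) P (period 3, group 15) vs Ga (period 4, group 13): the stated order agrees with the simple trend.
(B) Se (period 4, group 16) vs Sb (period 5, group 15): the stated order agrees with the simple trend.
(C) Si (period 3, group 14) vs C (period 2, group 14): the stated order contradicts the simple trend.
(D) C (period 2, group 14) vs Ca (period 4, group 2): the stated order agrees with the simple trend.
The exception is (C): Si's larger, more diffuse 3p orbitals accept an added electron slightly more readily than C's compact 2p.

(C)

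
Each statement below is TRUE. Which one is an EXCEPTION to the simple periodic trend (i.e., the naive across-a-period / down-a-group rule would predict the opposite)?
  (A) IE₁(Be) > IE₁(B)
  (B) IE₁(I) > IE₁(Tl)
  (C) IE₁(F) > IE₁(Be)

(A)

The general trend: first ionisation energy increases across a period and decreases down a group.
(A) Be (period 2, group 2) vs B (period 2, group 13): the stated order contradicts the simple trend.
(B) I (period 5, group 17) vs Tl (period 6, group 13): the stated order agrees with the simple trend.
(C) F (period 2, group 17) vs Be (period 2, group 2): the stated order agrees with the simple trend.
The exception is (A): removing B's lone 2p electron is easier than breaking Be's filled 2s².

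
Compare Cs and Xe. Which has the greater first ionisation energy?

First ionization energy rises across a period (greater Z_eff holds electrons more tightly) and falls down a group (valence electrons are farther from the nucleus).
These span different periods and groups, so the two trends combine.
Xe > Cs: both effects reinforce here, so Xe is clearly the higher of the two.
Approximate values (kJ/mol): Xe 1170, Cs 376.
So Xe has the greater first ionisation energy (Xe > Cs).

Xe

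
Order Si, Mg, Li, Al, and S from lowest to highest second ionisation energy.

IE_2 is the cost of taking one more electron from the +1 cation: Si⁺ still has 3 valence electrons; Mg⁺ still has 1 valence electron; Li⁺ is the bare [He] core; Al⁺ still has 2 valence electrons; S⁺ still has 5 valence electrons.
Pulling an electron out of a noble-gas core costs far more than removing a remaining valence electron, so Li sits at the high end of IE_2.
Valence configurations: Si⁺ [Ne]3s²3p¹, Mg⁺ [Ne]3s¹, Al⁺ [Ne]3s², S⁺ [Ne]3s²3p³.
Si⁺ loses a lone 3p electron whereas Al⁺ must break into a filled 3s² pair, so IE_2(Al) > IE_2(Si) even though Si has the higher nuclear charge.
Tabulated IE_2 (kJ/mol): Si 1577, Mg 1451, Li 7298, Al 1817, S 2252.
Hence IE_2: Mg < Si < Al < S < Li.

Mg < Si < Al < S < Li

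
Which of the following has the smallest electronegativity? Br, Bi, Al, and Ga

Al

Atoms toward the upper right of the periodic table pull bonding electrons most strongly.
These span different periods and groups, so the two trends combine.
Ga > Al: this pair runs against the simple trend — see the exception note.
Bi > Ga: the two effects oppose for this pair; the across-period effect wins (2.02 vs 1.81).
Br > Bi: relative to Bi, both the across-period and down-group shifts push Br's electronegativity up.
Note the exception: Ga has a higher electronegativity than Al, contrary to the simple trend — poor shielding by filled d (and f) subshells raises the heavier element's effective nuclear charge more than the simple down-group trend predicts.
For reference (Pauling): Al 1.61, Ga 1.81, Br 2.96, Bi 2.02.
The smallest electronegativity among these belongs to Al.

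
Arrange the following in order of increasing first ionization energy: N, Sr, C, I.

C is in period 2, group 14; N is in period 2, group 15; Sr is in period 5, group 2; I is in period 5, group 17.
Removing the outermost electron gets harder across a period and easier down a group.
These span different periods and groups, so the two trends combine.
I > Sr: I lies to the right of Sr in period 5, so the across-period effect alone puts I higher.
C > I: the two effects oppose for this pair; the down-group effect wins (1086 vs 1008 kJ/mol).
N > C: both are in period 2; the period trend gives N the larger value.
For reference (kJ/mol): C 1086, N 1402, Sr 550, I 1008.
So from lowest to highest: Sr < I < C < N.

Sr < I < C < N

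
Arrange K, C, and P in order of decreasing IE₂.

IE_2 is the cost of taking one more electron from the +1 cation: K⁺ is the bare [Ar] core; C⁺ still has 3 valence electrons; P⁺ still has 4 valence electrons.
Pulling an electron out of a noble-gas core costs far more than removing a remaining valence electron, so K sits at the high end of IE_2.
Valence configurations: C⁺ [He]2s²2p¹, P⁺ [Ne]3s²3p².
Tabulated IE_2 (kJ/mol): K 3052, C 2353, P 1907.
Overall IE_2 order: P < C < K.

K > C > P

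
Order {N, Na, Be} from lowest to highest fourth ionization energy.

The fourth ionization energy removes an electron from the +3 ion. For each element: N³⁺ still has 2 valence electrons; Na³⁺ is already 2 electrons into the core; Be³⁺ is already 1 electron into the core.
Breaking into a closed-shell core is much more expensive than removing a leftover valence electron — Na and Be have the largest IE_4 here.
Approximate IE_4 values (kJ/mol): N 7475, Na 9543, Be 21007.
So the fourth ionization energies run N < Na < Be.

N, Na, Be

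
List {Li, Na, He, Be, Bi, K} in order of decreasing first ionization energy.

He > Be > Bi > Li > Na > K

IE₁ increases left→right with effective nuclear charge and decreases top→bottom as the valence shell moves farther out.
Neither a single period nor a single group — weigh both effects.
Na > K: they share group 1; the group trend gives Na the larger value.
Li > Na: they share group 1; the group trend gives Li the larger value.
Bi > Li: period and group pull opposite ways; the across-period shift dominates (703 vs 520 kJ/mol).
Be > Bi: the two effects oppose for this pair; the down-group effect wins (900 vs 703 kJ/mol).
He > Be: both effects reinforce here, so He is clearly the higher of the two.
Tabulated first ionization energy (kJ/mol): He 2372, Li 520, Be 900, Na 496, K 419, Bi 703.
So from highest to lowest: He > Be > Bi > Li > Na > K.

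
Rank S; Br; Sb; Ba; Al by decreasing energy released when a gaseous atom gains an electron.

Adding an electron releases more energy for atoms nearer the top right (short of the noble gases).
Neither a single period nor a single group — weigh both effects.
Al > Ba: both effects reinforce here, so Al is clearly the higher of the two.
Sb > Al: the two effects oppose for this pair; the across-period effect wins (103 vs 42 kJ/mol).
S > Sb: relative to Sb, both the across-period and down-group shifts push S's electron affinity up.
Br > S: period and group pull opposite ways; the across-period shift dominates (325 vs 200 kJ/mol).
Tabulated electron affinity (kJ/mol): Al 42, S 200, Br 325, Sb 103, Ba 14.
So from highest to lowest: Br > S > Sb > Al > Ba.

Br > S > Sb > Al > Ba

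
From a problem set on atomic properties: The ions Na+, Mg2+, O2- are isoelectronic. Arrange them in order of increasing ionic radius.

Mg2+ < Na+ < O2-

All of these have 10 electrons, so size is governed by nuclear charge alone: the more protons, the stronger the pull on the same electron cloud, and the smaller the ion.
Nuclear charges: Mg2+ (Z=12), Na+ (Z=11), O2- (Z=8).
Smallest to largest: Mg2+ < Na+ < O2-.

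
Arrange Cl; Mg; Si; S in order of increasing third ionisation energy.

Si < S < Cl < Mg

IE_3 is the cost of taking one more electron from the +2 cation: Cl²⁺ still has 5 valence electrons; Mg²⁺ is the bare [Ne] core; Si²⁺ still has 2 valence electrons; S²⁺ still has 4 valence electrons.
Core electrons are held far more tightly than valence electrons, so Mg tops the IE_3 order.
Valence configurations: Cl²⁺ [Ne]3s²3p³, Si²⁺ [Ne]3s², S²⁺ [Ne]3s²3p².
Tabulated IE_3 (kJ/mol): Cl 3822, Mg 7733, Si 3232, S 3357.
Overall IE_3 order: Si < S < Cl < Mg.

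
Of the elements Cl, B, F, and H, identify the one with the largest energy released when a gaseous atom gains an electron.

Cl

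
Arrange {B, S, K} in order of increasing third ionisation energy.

S < B < K

The third ionization energy removes an electron from the +2 ion. For each element: B²⁺ still has 1 valence electron; S²⁺ still has 4 valence electrons; K²⁺ is already 1 electron into the core.
Breaking into a closed-shell core is much more expensive than removing a leftover valence electron — K has the largest IE_3 here.
Valence configurations: B²⁺ [He]2s¹, S²⁺ [Ne]3s²3p².
Approximate IE_3 values (kJ/mol): B 3660, S 3357, K 4420.
Overall IE_3 order: S < B < K.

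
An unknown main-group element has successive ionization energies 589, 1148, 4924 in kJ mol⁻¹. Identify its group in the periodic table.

Group 2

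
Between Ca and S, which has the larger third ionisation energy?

Ca

IE_3 is the cost of taking one more electron from the +2 cation: Ca²⁺ is the bare [Ar] core; S²⁺ still has 4 valence electrons.
Pulling an electron out of a noble-gas core costs far more than removing a remaining valence electron, so Ca sits at the high end of IE_3.
The numbers (kJ/mol): Ca 4912, S 3357.
Overall IE_3 order: S < Ca.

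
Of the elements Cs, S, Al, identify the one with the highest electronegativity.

Al is in period 3, group 13; S is in period 3, group 16; Cs is in period 6, group 1.
Atoms toward the upper right of the periodic table pull bonding electrons most strongly.
Here both period and group differ, so the two effects have to be weighed against each other.
Al > Cs: relative to Cs, both the across-period and down-group shifts push Al's electronegativity up.
S > Al: S lies to the right of Al in period 3, so the across-period effect alone puts S higher.
Tabulated electronegativity (Pauling): Al 1.61, S 2.58, Cs 0.79.
The highest electronegativity among these belongs to S.

S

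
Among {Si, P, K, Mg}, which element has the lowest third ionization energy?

P

IE_3 is the cost of taking one more electron from the +2 cation: Si²⁺ still has 2 valence electrons; P²⁺ still has 3 valence electrons; K²⁺ is already 1 electron into the core; Mg²⁺ is the bare [Ne] core.
Core electrons are held far more tightly than valence electrons, so K and Mg top the IE_3 order.
Valence configurations: Si²⁺ [Ne]3s², P²⁺ [Ne]3s²3p¹.
P²⁺ loses a lone 3p electron whereas Si²⁺ must break into a filled 3s² pair, so IE_3(Si) > IE_3(P) even though P has the higher nuclear charge.
The numbers (kJ/mol): Si 3232, P 2914, K 4420, Mg 7733.
Overall IE_3 order: P < Si < K < Mg.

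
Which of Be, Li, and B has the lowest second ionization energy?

Be

The second ionization energy removes an electron from the +1 ion. For each element: Be⁺ still has 1 valence electron; Li⁺ is the bare [He] core; B⁺ still has 2 valence electrons.
Core electrons are held far more tightly than valence electrons, so Li tops the IE_2 order.
Valence configurations: Be⁺ [He]2s¹, B⁺ [He]2s².
Approximate IE_2 values (kJ/mol): Be 1757, Li 7298, B 2427.
Hence IE_2: Be < B < Li.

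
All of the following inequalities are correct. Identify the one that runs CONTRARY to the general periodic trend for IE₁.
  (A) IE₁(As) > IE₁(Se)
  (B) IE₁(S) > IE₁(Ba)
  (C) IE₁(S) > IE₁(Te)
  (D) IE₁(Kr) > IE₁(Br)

The general trend: IE₁ increases across a period and decreases down a group.
(A) As (period 4, group 15) vs Se (period 4, group 16): the stated order contradicts the simple trend.
(B) S (period 3, group 16) vs Ba (period 6, group 2): the stated order agrees with the simple trend.
(C) S (period 3, group 16) vs Te (period 5, group 16): the stated order agrees with the simple trend.
(D) Kr (period 4, group 18) vs Br (period 4, group 17): the stated order agrees with the simple trend.
The exception is (A): Se (4p⁴) ionizes more easily than half-filled As (4p³).

(A)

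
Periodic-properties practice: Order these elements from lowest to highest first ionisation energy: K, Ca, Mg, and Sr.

Across a period the outer electron is held more tightly (higher IE₁); down a group it sits in a higher shell, more shielded, and comes off more easily.
Here both period and group differ, so the two effects have to be weighed against each other.
Sr > K: the two effects oppose for this pair; the across-period effect wins (550 vs 419 kJ/mol).
Ca > Sr: they share group 2; the group trend gives Ca the larger value.
Mg > Ca: they share group 2; the group trend gives Mg the larger value.
For reference (kJ/mol): Mg 738, K 419, Ca 590, Sr 550.
So from lowest to highest: K < Sr < Ca < Mg.

K < Sr < Ca < Mg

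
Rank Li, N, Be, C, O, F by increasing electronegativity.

Li, Be, C, N, O, F

EN rises left→right (higher Z_eff, smaller atoms) and falls top→bottom (larger, more shielded atoms).
All lie in period 2, so electronegativity increases left to right.
So from lowest to highest: Li < Be < C < N < O < F.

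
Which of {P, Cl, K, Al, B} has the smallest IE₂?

Consider each +1 ion: P⁺ still has 4 valence electrons; Cl⁺ still has 6 valence electrons; K⁺ is the bare [Ar] core; Al⁺ still has 2 valence electrons; B⁺ still has 2 valence electrons.
Breaking into a closed-shell core is much more expensive than removing a leftover valence electron — K has the largest IE_2 here.
Valence configurations: P⁺ [Ne]3s²3p², Cl⁺ [Ne]3s²3p⁴, Al⁺ [Ne]3s², B⁺ [He]2s².
Approximate IE_2 values (kJ/mol): P 1907, Cl 2298, K 3052, Al 1817, B 2427.
Putting it together, IE_2: Al < P < Cl < B < K.

Al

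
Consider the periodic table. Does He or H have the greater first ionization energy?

He

Across a period the outer electron is held more tightly (higher IE₁); down a group it sits in a higher shell, more shielded, and comes off more easily.
All lie in period 1, so first ionization energy increases left to right.
So He has the greater first ionization energy (He > H).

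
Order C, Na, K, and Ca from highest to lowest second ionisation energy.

The second ionization energy removes an electron from the +1 ion. For each element: C⁺ still has 3 valence electrons; Na⁺ is the bare [Ne] core; K⁺ is the bare [Ar] core; Ca⁺ still has 1 valence electron.
Breaking into a closed-shell core is much more expensive than removing a leftover valence electron — K and Na have the largest IE_2 here.
Valence configurations: C⁺ [He]2s²2p¹, Ca⁺ [Ar]4s¹.
Approximate IE_2 values (kJ/mol): C 2353, Na 4562, K 3052, Ca 1145.
Putting it together, IE_2: Ca < C < K < Na.

Na > K > C > Ca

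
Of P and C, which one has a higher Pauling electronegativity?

C

EN rises left→right (higher Z_eff, smaller atoms) and falls top→bottom (larger, more shielded atoms).
A diagonal step moves right (one effect) and down (the opposite effect) at once.
C > P: period and group pull opposite ways; the down-group shift dominates (2.55 vs 2.19).
Tabulated electronegativity (Pauling): C 2.55, P 2.19.
So C has the higher Pauling electronegativity (C > P).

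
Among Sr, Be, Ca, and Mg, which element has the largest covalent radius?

Be is in period 2, group 2; Mg is in period 3, group 2; Ca is in period 4, group 2; Sr is in period 5, group 2.
Radius decreases left→right (rising Z_eff, same n) and increases top→bottom (higher n).
All are in group 2, so atomic radius increases down the group.
The largest covalent radius among these belongs to Sr.

Sr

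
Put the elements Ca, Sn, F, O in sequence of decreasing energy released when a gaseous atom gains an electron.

F > O > Sn > Ca

O is in period 2, group 16; F is in period 2, group 17; Ca is in period 4, group 2; Sn is in period 5, group 14.
Electron affinity generally becomes more exothermic across a period toward the halogens and less exothermic down a group.
Here both period and group differ, so the two effects have to be weighed against each other.
Sn > Ca: period and group pull opposite ways; the across-period shift dominates (107 vs 2 kJ/mol).
O > Sn: relative to Sn, both the across-period and down-group shifts push O's electron affinity up.
F > O: both are in period 2; the period trend gives F the larger value.
Tabulated electron affinity (kJ/mol): O 141, F 328, Ca 2, Sn 107.
So from highest to lowest: F > O > Sn > Ca.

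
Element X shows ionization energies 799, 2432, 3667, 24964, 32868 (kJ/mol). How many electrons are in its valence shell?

Look for the largest jump between consecutive ionization energies: IE4/IE3 ≈ 6.8, far larger than any earlier ratio.
That jump marks the point where a core electron is being removed. So the atom has 3 valence electrons.

3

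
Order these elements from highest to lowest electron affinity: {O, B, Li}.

O > Li > B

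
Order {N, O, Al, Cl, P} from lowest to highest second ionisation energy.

IE_2 is the cost of taking one more electron from the +1 cation: N⁺ still has 4 valence electrons; O⁺ still has 5 valence electrons; Al⁺ still has 2 valence electrons; Cl⁺ still has 6 valence electrons; P⁺ still has 4 valence electrons.
All are still removing valence electrons, so compare the +1 ions as you would atoms: IE_2 generally rises across a period (higher Z_eff) and falls down a group (larger shell), subject to the usual subshell exceptions.
Valence configurations: N⁺ [He]2s²2p², O⁺ [He]2s²2p³, Al⁺ [Ne]3s², Cl⁺ [Ne]3s²3p⁴, P⁺ [Ne]3s²3p².
Approximate IE_2 values (kJ/mol): N 2856, O 3388, Al 1817, Cl 2298, P 1907.
Hence IE_2: Al < P < Cl < N < O.

Al < P < Cl < N < O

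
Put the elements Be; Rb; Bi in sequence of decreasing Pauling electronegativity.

Electronegativity increases across a period and decreases down a group, tracking effective nuclear charge and atomic size.
These span different periods and groups, so the two trends combine.
Be > Rb: relative to Rb, both the across-period and down-group shifts push Be's electronegativity up.
Bi > Be: the two effects oppose for this pair; the across-period effect wins (2.02 vs 1.57).
Tabulated electronegativity (Pauling): Be 1.57, Rb 0.82, Bi 2.02.
So from highest to lowest: Bi > Be > Rb.

Bi, Be, Rb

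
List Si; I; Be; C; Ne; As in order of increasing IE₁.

Si, Be, As, I, C, Ne

IE₁ increases left→right with effective nuclear charge and decreases top→bottom as the valence shell moves farther out.
These span different periods and groups, so the two trends combine.
Be > Si: period and group pull opposite ways; the down-group shift dominates (900 vs 786 kJ/mol).
As > Be: the two effects oppose for this pair; the across-period effect wins (947 vs 900 kJ/mol).
I > As: period and group pull opposite ways; the across-period shift dominates (1008 vs 947 kJ/mol).
C > I: period and group pull opposite ways; the down-group shift dominates (1086 vs 1008 kJ/mol).
Ne > C: both are in period 2; the period trend gives Ne the larger value.
For reference (kJ/mol): Be 900, C 1086, Ne 2081, Si 786, As 947, I 1008.
So from lowest to highest: Si < Be < As < I < C < Ne.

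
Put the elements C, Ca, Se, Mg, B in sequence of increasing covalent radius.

C < B < Se < Mg < Ca

B is in period 2, group 13; C is in period 2, group 14; Mg is in period 3, group 2; Ca is in period 4, group 2; Se is in period 4, group 16.
Atomic radius shrinks across a period as nuclear charge pulls the same shell inward, and grows down a group as new shells are added.
Neither a single period nor a single group — weigh both effects.
B > C: B lies to the left of C in period 2, so the across-period effect alone puts B larger.
Se > B: the two effects oppose for this pair; the down-group effect wins (116 vs 85 pm).
Mg > Se: period and group pull opposite ways; the across-period shift dominates (139 vs 116 pm).
Ca > Mg: they share group 2; the group trend gives Ca the larger value.
Tabulated atomic radius (pm): B 85, C 75, Mg 139, Ca 171, Se 116.
So from smallest to largest: C < B < Se < Mg < Ca.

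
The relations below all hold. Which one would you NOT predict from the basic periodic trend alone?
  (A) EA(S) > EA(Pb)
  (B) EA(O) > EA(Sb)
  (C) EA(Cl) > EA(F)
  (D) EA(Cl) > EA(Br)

The general trend: electron affinity increases across a period and decreases down a group.
(A) S (period 3, group 16) vs Pb (period 6, group 14): the stated order agrees with the simple trend.
(B) O (period 2, group 16) vs Sb (period 5, group 15): the stated order agrees with the simple trend.
(C) Cl (period 3, group 17) vs F (period 2, group 17): the stated order contradicts the simple trend.
(D) Cl (period 3, group 17) vs Br (period 4, group 17): the stated order agrees with the simple trend.
The exception is (C): F's small 2p subshell makes the incoming electron feel strong e⁻–e⁻ repulsion, so Cl actually releases more energy on gaining an electron.

(C)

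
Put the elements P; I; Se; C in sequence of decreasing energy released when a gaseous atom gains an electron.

I > Se > C > P

C is in period 2, group 14; P is in period 3, group 15; Se is in period 4, group 16; I is in period 5, group 17.
Atoms with high Z_eff and room in the valence shell (especially the halogens) have the most exothermic electron affinities.
A diagonal step moves right (one effect) and down (the opposite effect) at once.
C > P: the two effects oppose for this pair; the down-group effect wins (122 vs 72 kJ/mol).
Se > C: period and group pull opposite ways; the across-period shift dominates (195 vs 122 kJ/mol).
I > Se: period and group pull opposite ways; the across-period shift dominates (295 vs 195 kJ/mol).
Tabulated electron affinity (kJ/mol): C 122, P 72, Se 195, I 295.
So from highest to lowest: I > Se > C > P.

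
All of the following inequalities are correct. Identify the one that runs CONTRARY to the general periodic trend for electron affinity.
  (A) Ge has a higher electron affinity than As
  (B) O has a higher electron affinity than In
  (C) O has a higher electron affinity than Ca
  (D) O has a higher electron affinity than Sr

(A)

The general trend: electron affinity increases across a period and decreases down a group.
(A) Ge (period 4, group 14) vs As (period 4, group 15): the stated order contradicts the simple trend.
(B) O (period 2, group 16) vs In (period 5, group 13): the stated order agrees with the simple trend.
(C) O (period 2, group 16) vs Ca (period 4, group 2): the stated order agrees with the simple trend.
(D) O (period 2, group 16) vs Sr (period 5, group 2): the stated order agrees with the simple trend.
The exception is (A): adding an electron to As's half-filled 4p³ is unfavourable, so Ge (4p²) has the more exothermic EA.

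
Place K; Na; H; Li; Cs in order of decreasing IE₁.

H > Li > Na > K > Cs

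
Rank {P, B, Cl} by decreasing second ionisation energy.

Consider each +1 ion: P⁺ still has 4 valence electrons; B⁺ still has 2 valence electrons; Cl⁺ still has 6 valence electrons.
All are still removing valence electrons, so compare the +1 ions as you would atoms: IE_2 generally rises across a period (higher Z_eff) and falls down a group (larger shell), subject to the usual subshell exceptions.
Valence configurations: P⁺ [Ne]3s²3p², B⁺ [He]2s², Cl⁺ [Ne]3s²3p⁴.
Tabulated IE_2 (kJ/mol): P 1907, B 2427, Cl 2298.
Overall IE_2 order: P < Cl < B.

B > Cl > P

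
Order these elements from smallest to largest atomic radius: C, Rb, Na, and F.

F, C, Na, Rb

C is in period 2, group 14; F is in period 2, group 17; Na is in period 3, group 1; Rb is in period 5, group 1.
Radius decreases left→right (rising Z_eff, same n) and increases top→bottom (higher n).
These span different periods and groups, so the two trends combine.
C > F: C lies to the left of F in period 2, so the across-period effect alone puts C larger.
Na > C: relative to C, both the across-period and down-group shifts push Na's atomic radius up.
Rb > Na: Rb sits below Na in group 1, so the down-group effect alone puts Rb larger.
Tabulated atomic radius (pm): C 75, F 64, Na 155, Rb 210.
So from smallest to largest: F < C < Na < Rb.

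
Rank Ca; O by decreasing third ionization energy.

O > Ca

IE_3 is the cost of taking one more electron from the +2 cation: Ca²⁺ is the bare [Ar] core; O²⁺ still has 4 valence electrons.
Usually core removal costs more than valence removal, but here the competition is close: a tightly held n=2 valence electron can cost more to remove than an n=3 core electron, so the actual values have to decide it.
Approximate IE_3 values (kJ/mol): Ca 4912, O 5300.
Overall IE_3 order: Ca < O.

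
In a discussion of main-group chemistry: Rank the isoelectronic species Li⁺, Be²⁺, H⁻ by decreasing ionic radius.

H⁻ > Li⁺ > Be²⁺

All of these have 2 electrons, so size is governed by nuclear charge alone: the more protons, the stronger the pull on the same electron cloud, and the smaller the ion.
Nuclear charges: Be²⁺ (Z=4), Li⁺ (Z=3), H⁻ (Z=1).
Largest to smallest: H⁻ > Li⁺ > Be²⁺.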